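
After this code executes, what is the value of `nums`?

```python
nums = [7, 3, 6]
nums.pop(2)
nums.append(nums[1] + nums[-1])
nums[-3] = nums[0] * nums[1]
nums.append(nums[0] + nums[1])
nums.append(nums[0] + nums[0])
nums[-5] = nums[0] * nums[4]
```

[882, 3, 6, 24, 42]

pop(2) removes 6 → [7, 3]
append nums[1]+nums[-1] = 3+3 = 6 → [7, 3, 6]
nums[-3] = nums[0]*nums[1] = 7*3 = 21 → [21, 3, 6]
append nums[0]+nums[1] = 21+3 = 24 → [21, 3, 6, 24]
append nums[0]+nums[0] = 21+21 = 42 → [21, 3, 6, 24, 42]
nums[-5] = nums[0]*nums[4] = 21*42 = 882 → [882, 3, 6, 24, 42]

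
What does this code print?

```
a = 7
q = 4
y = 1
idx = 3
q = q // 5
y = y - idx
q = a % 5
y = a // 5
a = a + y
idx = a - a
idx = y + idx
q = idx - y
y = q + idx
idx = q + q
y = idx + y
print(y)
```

1

q = 4//5 = 0
y = 1-3 = -2
q = 7%5 = 2
y = 7//5 = 1
a = 7+1 = 8
idx = 8-8 = 0
idx = 1+0 = 1
q = 1-1 = 0
y = 0+1 = 1
idx = 0+0 = 0
y = 0+1 = 1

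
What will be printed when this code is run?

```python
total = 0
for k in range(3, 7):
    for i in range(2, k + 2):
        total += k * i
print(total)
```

345

k=3,i=2: total = 0+6 = 6
k=3,i=3: total = 6+9 = 15
k=3,i=4: total = 15+12 = 27
k=4,i=2: total = 27+8 = 35
k=4,i=3: total = 35+12 = 47
k=4,i=4: total = 47+16 = 63
k=4,i=5: total = 63+20 = 83
k=5,i=2: total = 83+10 = 93
k=5,i=3: total = 93+15 = 108
k=5,i=4: total = 108+20 = 128
k=5,i=5: total = 128+25 = 153
k=5,i=6: total = 153+30 = 183
k=6,i=2: total = 183+12 = 195
k=6,i=3: total = 195+18 = 213
k=6,i=4: total = 213+24 = 237
k=6,i=5: total = 237+30 = 267
k=6,i=6: total = 267+36 = 303
k=6,i=7: total = 303+42 = 345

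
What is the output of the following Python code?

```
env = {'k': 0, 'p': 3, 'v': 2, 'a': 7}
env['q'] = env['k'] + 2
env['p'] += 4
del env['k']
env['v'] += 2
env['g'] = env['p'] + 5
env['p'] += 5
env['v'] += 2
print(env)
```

env['q'] = env['k']+2 = 2 → {'k': 0, 'p': 3, 'v': 2, 'a': 7, 'q': 2}
env['p'] = 3+4 = 7 → {'k': 0, 'p': 7, 'v': 2, 'a': 7, 'q': 2}
del 'k' → {'p': 7, 'v': 2, 'a': 7, 'q': 2}
env['v'] = 2+2 = 4 → {'p': 7, 'v': 4, 'a': 7, 'q': 2}
env['g'] = env['p']+5 = 12 → {'p': 7, 'v': 4, 'a': 7, 'q': 2, 'g': 12}
env['p'] = 7+5 = 12 → {'p': 12, 'v': 4, 'a': 7, 'q': 2, 'g': 12}
env['v'] = 4+2 = 6 → {'p': 12, 'v': 6, 'a': 7, 'q': 2, 'g': 12}

{'p': 12, 'v': 6, 'a': 7, 'q': 2, 'g': 12}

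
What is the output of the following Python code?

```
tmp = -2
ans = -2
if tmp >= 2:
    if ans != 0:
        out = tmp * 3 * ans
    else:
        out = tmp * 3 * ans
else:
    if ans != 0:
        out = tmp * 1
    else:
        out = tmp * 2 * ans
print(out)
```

-2

tmp=-2, ans=-2
tmp >= 2 is False; ans != 0 is True
→ out = tmp * 1 = -2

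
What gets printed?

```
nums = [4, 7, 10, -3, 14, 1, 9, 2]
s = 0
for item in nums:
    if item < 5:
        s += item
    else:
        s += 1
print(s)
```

item=4: <5, s = 0+4 = 4
item=7: not <5, s = 4+1 = 5
item=10: not <5, s = 5+1 = 6
item=-3: <5, s = 6+(-3) = 3
item=14: not <5, s = 3+1 = 4
item=1: <5, s = 4+1 = 5
item=9: not <5, s = 5+1 = 6
item=2: <5, s = 6+2 = 8

8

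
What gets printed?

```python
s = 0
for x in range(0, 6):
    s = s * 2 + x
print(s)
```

57

x=0: s = 0*2+0 = 0
x=1: s = 0*2+1 = 1
x=2: s = 1*2+2 = 4
x=3: s = 4*2+3 = 11
x=4: s = 11*2+4 = 26
x=5: s = 26*2+5 = 57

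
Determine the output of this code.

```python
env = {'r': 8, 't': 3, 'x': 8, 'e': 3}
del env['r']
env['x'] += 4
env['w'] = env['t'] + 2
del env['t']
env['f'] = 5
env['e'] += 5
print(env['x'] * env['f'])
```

del 'r' → {'t': 3, 'x': 8, 'e': 3}
env['x'] = 8+4 = 12 → {'t': 3, 'x': 12, 'e': 3}
env['w'] = env['t']+2 = 5 → {'t': 3, 'x': 12, 'e': 3, 'w': 5}
del 't' → {'x': 12, 'e': 3, 'w': 5}
env['f'] = 5 → {'x': 12, 'e': 3, 'w': 5, 'f': 5}
env['e'] = 3+5 = 8 → {'x': 12, 'e': 8, 'w': 5, 'f': 5}
env['x']*env['f'] = 12*5 = 60

60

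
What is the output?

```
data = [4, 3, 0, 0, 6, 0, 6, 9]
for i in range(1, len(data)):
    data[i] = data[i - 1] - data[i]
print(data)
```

i=1: data[1] = 4-3 = 1 → [4, 1, 0, 0, 6, 0, 6, 9]
i=2: data[2] = 1-0 = 1 → [4, 1, 1, 0, 6, 0, 6, 9]
i=3: data[3] = 1-0 = 1 → [4, 1, 1, 1, 6, 0, 6, 9]
i=4: data[4] = 1-6 = -5 → [4, 1, 1, 1, -5, 0, 6, 9]
i=5: data[5] = (-5)-0 = -5 → [4, 1, 1, 1, -5, -5, 6, 9]
i=6: data[6] = (-5)-6 = -11 → [4, 1, 1, 1, -5, -5, -11, 9]
i=7: data[7] = (-11)-9 = -20 → [4, 1, 1, 1, -5, -5, -11, -20]

[4, 1, 1, 1, -5, -5, -11, -20]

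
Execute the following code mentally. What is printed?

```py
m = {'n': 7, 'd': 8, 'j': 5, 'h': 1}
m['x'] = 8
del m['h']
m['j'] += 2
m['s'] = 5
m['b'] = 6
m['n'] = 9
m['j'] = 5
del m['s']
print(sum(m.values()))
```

36

m['x'] = 8 → {'n': 7, 'd': 8, 'j': 5, 'h': 1, 'x': 8}
del 'h' → {'n': 7, 'd': 8, 'j': 5, 'x': 8}
m['j'] = 5+2 = 7 → {'n': 7, 'd': 8, 'j': 7, 'x': 8}
m['s'] = 5 → {'n': 7, 'd': 8, 'j': 7, 'x': 8, 's': 5}
m['b'] = 6 → {'n': 7, 'd': 8, 'j': 7, 'x': 8, 's': 5, 'b': 6}
m['n'] = 9 → {'n': 9, 'd': 8, 'j': 7, 'x': 8, 's': 5, 'b': 6}
m['j'] = 5 → {'n': 9, 'd': 8, 'j': 5, 'x': 8, 's': 5, 'b': 6}
del 's' → {'n': 9, 'd': 8, 'j': 5, 'x': 8, 'b': 6}
sum of values = 36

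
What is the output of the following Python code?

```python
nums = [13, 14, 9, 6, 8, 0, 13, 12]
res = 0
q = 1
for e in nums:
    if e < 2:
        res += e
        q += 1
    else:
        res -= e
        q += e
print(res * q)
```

e=13: not <2, res = 0-13 = -13; q=14
e=14: not <2, res = (-13)-14 = -27; q=28
e=9: not <2, res = (-27)-9 = -36; q=37
e=6: not <2, res = (-36)-6 = -42; q=43
e=8: not <2, res = (-42)-8 = -50; q=51
e=0: <2, res = (-50)+0 = -50; q=52
e=13: not <2, res = (-50)-13 = -63; q=65
e=12: not <2, res = (-63)-12 = -75; q=77
res*q = (-75)*77 = -5775

-5775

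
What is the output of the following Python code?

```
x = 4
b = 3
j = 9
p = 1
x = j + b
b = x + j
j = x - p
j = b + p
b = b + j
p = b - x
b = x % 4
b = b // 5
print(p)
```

x = 9+3 = 12
b = 12+9 = 21
j = 12-1 = 11
j = 21+1 = 22
b = 21+22 = 43
p = 43-12 = 31
b = 12%4 = 0
b = 0//5 = 0

31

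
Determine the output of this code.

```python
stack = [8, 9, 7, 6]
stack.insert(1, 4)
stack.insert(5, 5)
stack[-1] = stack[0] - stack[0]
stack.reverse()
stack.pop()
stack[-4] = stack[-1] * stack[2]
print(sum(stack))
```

insert 4 at 1 → [8, 4, 9, 7, 6]
insert 5 at 5 → [8, 4, 9, 7, 6, 5]
stack[-1] = stack[0]-stack[0] = 8-8 = 0 → [8, 4, 9, 7, 6, 0]
reverse → [0, 6, 7, 9, 4, 8]
pop() removes 8 → [0, 6, 7, 9, 4]
stack[-4] = stack[-1]*stack[2] = 4*7 = 28 → [0, 28, 7, 9, 4]
sum = 48

48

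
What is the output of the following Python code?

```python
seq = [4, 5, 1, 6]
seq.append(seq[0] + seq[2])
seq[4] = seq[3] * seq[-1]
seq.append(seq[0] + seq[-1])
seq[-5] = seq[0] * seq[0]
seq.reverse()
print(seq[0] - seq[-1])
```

append seq[0]+seq[2] = 4+1 = 5 → [4, 5, 1, 6, 5]
seq[4] = seq[3]*seq[-1] = 6*5 = 30 → [4, 5, 1, 6, 30]
append seq[0]+seq[-1] = 4+30 = 34 → [4, 5, 1, 6, 30, 34]
seq[-5] = seq[0]*seq[0] = 4*4 = 16 → [4, 16, 1, 6, 30, 34]
reverse → [34, 30, 6, 1, 16, 4]
seq[0]-seq[-1] = 34-4 = 30

30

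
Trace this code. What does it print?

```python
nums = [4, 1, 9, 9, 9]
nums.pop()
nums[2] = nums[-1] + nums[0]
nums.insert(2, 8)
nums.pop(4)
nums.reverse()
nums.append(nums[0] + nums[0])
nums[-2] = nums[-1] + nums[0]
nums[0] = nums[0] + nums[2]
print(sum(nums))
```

88

pop() removes 9 → [4, 1, 9, 9]
nums[2] = nums[-1]+nums[0] = 9+4 = 13 → [4, 1, 13, 9]
insert 8 at 2 → [4, 1, 8, 13, 9]
pop(4) removes 9 → [4, 1, 8, 13]
reverse → [13, 8, 1, 4]
append nums[0]+nums[0] = 13+13 = 26 → [13, 8, 1, 4, 26]
nums[-2] = nums[-1]+nums[0] = 26+13 = 39 → [13, 8, 1, 39, 26]
nums[0] = nums[0]+nums[2] = 13+1 = 14 → [14, 8, 1, 39, 26]
sum = 88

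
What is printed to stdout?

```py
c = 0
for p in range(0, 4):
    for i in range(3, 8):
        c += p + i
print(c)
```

130

p=0,i=3: c = 0+3 = 3
p=0,i=4: c = 3+4 = 7
p=0,i=5: c = 7+5 = 12
p=0,i=6: c = 12+6 = 18
p=0,i=7: c = 18+7 = 25
p=1,i=3: c = 25+4 = 29
p=1,i=4: c = 29+5 = 34
p=1,i=5: c = 34+6 = 40
p=1,i=6: c = 40+7 = 47
p=1,i=7: c = 47+8 = 55
p=2,i=3: c = 55+5 = 60
p=2,i=4: c = 60+6 = 66
p=2,i=5: c = 66+7 = 73
p=2,i=6: c = 73+8 = 81
p=2,i=7: c = 81+9 = 90
p=3,i=3: c = 90+6 = 96
p=3,i=4: c = 96+7 = 103
p=3,i=5: c = 103+8 = 111
p=3,i=6: c = 111+9 = 120
p=3,i=7: c = 120+10 = 130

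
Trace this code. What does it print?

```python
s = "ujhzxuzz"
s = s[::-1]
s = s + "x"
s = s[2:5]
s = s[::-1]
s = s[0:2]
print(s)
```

reverse → 'zzuxzhju'
+ 'x' → 'zzuxzhjux'
slice [2:5] → 'uxz'
reverse → 'zxu'
slice [0:2] → 'zx'

zx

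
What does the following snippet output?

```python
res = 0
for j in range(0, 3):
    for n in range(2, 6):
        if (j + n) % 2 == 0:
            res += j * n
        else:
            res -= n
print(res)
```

-2

j=0,n=2: even sum, res = 0+0 = 0
j=0,n=3: odd sum, res = 0-3 = -3
j=0,n=4: even sum, res = (-3)+0 = -3
j=0,n=5: odd sum, res = (-3)-5 = -8
j=1,n=2: odd sum, res = (-8)-2 = -10
j=1,n=3: even sum, res = (-10)+3 = -7
j=1,n=4: odd sum, res = (-7)-4 = -11
j=1,n=5: even sum, res = (-11)+5 = -6
j=2,n=2: even sum, res = (-6)+4 = -2
j=2,n=3: odd sum, res = (-2)-3 = -5
j=2,n=4: even sum, res = (-5)+8 = 3
j=2,n=5: odd sum, res = 3-5 = -2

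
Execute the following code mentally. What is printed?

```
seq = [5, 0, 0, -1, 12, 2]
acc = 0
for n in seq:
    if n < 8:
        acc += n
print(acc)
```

6

n=5: <8, acc = 0+5 = 5
n=0: <8, acc = 5+0 = 5
n=0: <8, acc = 5+0 = 5
n=-1: <8, acc = 5+(-1) = 4
n=12: not <8
n=2: <8, acc = 4+2 = 6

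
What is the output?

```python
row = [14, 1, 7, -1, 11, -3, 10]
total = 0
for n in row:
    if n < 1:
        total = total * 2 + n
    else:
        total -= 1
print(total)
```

-20

n=14: not <1, total = 0-1 = -1
n=1: not <1, total = (-1)-1 = -2
n=7: not <1, total = (-2)-1 = -3
n=-1: <1, total = (-3)*2+(-1) = -7
n=11: not <1, total = (-7)-1 = -8
n=-3: <1, total = (-8)*2+(-3) = -19
n=10: not <1, total = (-19)-1 = -20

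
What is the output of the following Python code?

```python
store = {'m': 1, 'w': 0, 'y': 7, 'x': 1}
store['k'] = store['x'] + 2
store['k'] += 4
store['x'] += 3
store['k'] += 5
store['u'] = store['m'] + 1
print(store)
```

{'m': 1, 'w': 0, 'y': 7, 'x': 4, 'k': 12, 'u': 2}

store['k'] = store['x']+2 = 3 → {'m': 1, 'w': 0, 'y': 7, 'x': 1, 'k': 3}
store['k'] = 3+4 = 7 → {'m': 1, 'w': 0, 'y': 7, 'x': 1, 'k': 7}
store['x'] = 1+3 = 4 → {'m': 1, 'w': 0, 'y': 7, 'x': 4, 'k': 7}
store['k'] = 7+5 = 12 → {'m': 1, 'w': 0, 'y': 7, 'x': 4, 'k': 12}
store['u'] = store['m']+1 = 2 → {'m': 1, 'w': 0, 'y': 7, 'x': 4, 'k': 12, 'u': 2}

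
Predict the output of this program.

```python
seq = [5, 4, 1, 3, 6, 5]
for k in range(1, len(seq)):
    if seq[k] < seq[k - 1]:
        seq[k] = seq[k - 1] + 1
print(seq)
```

[5, 6, 7, 8, 9, 10]

k=1: 4<5, seq[1] = 5+1 = 6 → [5, 6, 1, 3, 6, 5]
k=2: 1<6, seq[2] = 6+1 = 7 → [5, 6, 7, 3, 6, 5]
k=3: 3<7, seq[3] = 7+1 = 8 → [5, 6, 7, 8, 6, 5]
k=4: 6<8, seq[4] = 8+1 = 9 → [5, 6, 7, 8, 9, 5]
k=5: 5<9, seq[5] = 9+1 = 10 → [5, 6, 7, 8, 9, 10]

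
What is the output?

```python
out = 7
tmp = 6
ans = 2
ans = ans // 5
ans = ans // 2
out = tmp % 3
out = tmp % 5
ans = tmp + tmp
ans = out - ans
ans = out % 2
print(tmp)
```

6

ans = 2//5 = 0
ans = 0//2 = 0
out = 6%3 = 0
out = 6%5 = 1
ans = 6+6 = 12
ans = 1-12 = -11
ans = 1%2 = 1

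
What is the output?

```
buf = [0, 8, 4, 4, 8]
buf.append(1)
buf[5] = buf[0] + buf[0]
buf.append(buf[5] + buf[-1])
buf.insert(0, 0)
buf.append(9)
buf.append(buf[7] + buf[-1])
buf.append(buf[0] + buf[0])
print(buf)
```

append 1 → [0, 8, 4, 4, 8, 1]
buf[5] = buf[0]+buf[0] = 0+0 = 0 → [0, 8, 4, 4, 8, 0]
append buf[5]+buf[-1] = 0+0 = 0 → [0, 8, 4, 4, 8, 0, 0]
insert 0 at 0 → [0, 0, 8, 4, 4, 8, 0, 0]
append 9 → [0, 0, 8, 4, 4, 8, 0, 0, 9]
append buf[7]+buf[-1] = 0+9 = 9 → [0, 0, 8, 4, 4, 8, 0, 0, 9, 9]
append buf[0]+buf[0] = 0+0 = 0 → [0, 0, 8, 4, 4, 8, 0, 0, 9, 9, 0]

[0, 0, 8, 4, 4, 8, 0, 0, 9, 9, 0]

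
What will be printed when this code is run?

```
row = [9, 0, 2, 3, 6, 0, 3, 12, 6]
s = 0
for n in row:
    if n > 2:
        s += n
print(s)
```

39

n=9: >2, s = 0+9 = 9
n=0: not >2
n=2: not >2
n=3: >2, s = 9+3 = 12
n=6: >2, s = 12+6 = 18
n=0: not >2
n=3: >2, s = 18+3 = 21
n=12: >2, s = 21+12 = 33
n=6: >2, s = 33+6 = 39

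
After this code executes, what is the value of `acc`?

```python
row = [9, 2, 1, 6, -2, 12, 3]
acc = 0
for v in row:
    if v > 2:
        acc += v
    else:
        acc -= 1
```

v=9: >2, acc = 0+9 = 9
v=2: not >2, acc = 9-1 = 8
v=1: not >2, acc = 8-1 = 7
v=6: >2, acc = 7+6 = 13
v=-2: not >2, acc = 13-1 = 12
v=12: >2, acc = 12+12 = 24
v=3: >2, acc = 24+3 = 27

27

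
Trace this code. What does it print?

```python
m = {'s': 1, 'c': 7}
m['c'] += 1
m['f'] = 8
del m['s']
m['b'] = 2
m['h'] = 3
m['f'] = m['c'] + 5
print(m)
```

m['c'] = 7+1 = 8 → {'s': 1, 'c': 8}
m['f'] = 8 → {'s': 1, 'c': 8, 'f': 8}
del 's' → {'c': 8, 'f': 8}
m['b'] = 2 → {'c': 8, 'f': 8, 'b': 2}
m['h'] = 3 → {'c': 8, 'f': 8, 'b': 2, 'h': 3}
m['f'] = m['c']+5 = 13 → {'c': 8, 'f': 13, 'b': 2, 'h': 3}

{'c': 8, 'f': 13, 'b': 2, 'h': 3}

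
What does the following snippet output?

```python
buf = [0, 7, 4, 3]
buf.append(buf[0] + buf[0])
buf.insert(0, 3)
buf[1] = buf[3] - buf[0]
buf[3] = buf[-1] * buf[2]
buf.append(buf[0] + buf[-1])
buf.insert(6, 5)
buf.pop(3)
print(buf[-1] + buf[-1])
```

6

append buf[0]+buf[0] = 0+0 = 0 → [0, 7, 4, 3, 0]
insert 3 at 0 → [3, 0, 7, 4, 3, 0]
buf[1] = buf[3]-buf[0] = 4-3 = 1 → [3, 1, 7, 4, 3, 0]
buf[3] = buf[-1]*buf[2] = 0*7 = 0 → [3, 1, 7, 0, 3, 0]
append buf[0]+buf[-1] = 3+0 = 3 → [3, 1, 7, 0, 3, 0, 3]
insert 5 at 6 → [3, 1, 7, 0, 3, 0, 5, 3]
pop(3) removes 0 → [3, 1, 7, 3, 0, 5, 3]
buf[-1]+buf[-1] = 3+3 = 6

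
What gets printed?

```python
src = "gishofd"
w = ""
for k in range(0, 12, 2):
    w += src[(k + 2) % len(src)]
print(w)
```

k=0: add src[2]='s' → 's'
k=2: add src[4]='o' → 'so'
k=4: add src[6]='d' → 'sod'
k=6: add src[1]='i' → 'sodi'
k=8: add src[3]='h' → 'sodih'
k=10: add src[5]='f' → 'sodihf'

sodihf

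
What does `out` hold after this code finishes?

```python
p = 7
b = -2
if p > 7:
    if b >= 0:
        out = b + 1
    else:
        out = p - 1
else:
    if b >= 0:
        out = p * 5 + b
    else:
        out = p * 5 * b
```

-70

p=7, b=-2
p > 7 is False; b >= 0 is False
→ out = p * 5 * b = -70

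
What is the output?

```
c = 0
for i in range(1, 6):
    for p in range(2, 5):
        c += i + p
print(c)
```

90

i=1,p=2: c = 0+3 = 3
i=1,p=3: c = 3+4 = 7
i=1,p=4: c = 7+5 = 12
i=2,p=2: c = 12+4 = 16
i=2,p=3: c = 16+5 = 21
i=2,p=4: c = 21+6 = 27
i=3,p=2: c = 27+5 = 32
i=3,p=3: c = 32+6 = 38
i=3,p=4: c = 38+7 = 45
i=4,p=2: c = 45+6 = 51
i=4,p=3: c = 51+7 = 58
i=4,p=4: c = 58+8 = 66
i=5,p=2: c = 66+7 = 73
i=5,p=3: c = 73+8 = 81
i=5,p=4: c = 81+9 = 90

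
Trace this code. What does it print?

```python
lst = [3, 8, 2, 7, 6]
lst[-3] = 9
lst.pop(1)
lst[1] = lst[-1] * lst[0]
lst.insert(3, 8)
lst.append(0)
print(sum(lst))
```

42

lst[-3] = 9 → [3, 8, 9, 7, 6]
pop(1) removes 8 → [3, 9, 7, 6]
lst[1] = lst[-1]*lst[0] = 6*3 = 18 → [3, 18, 7, 6]
insert 8 at 3 → [3, 18, 7, 8, 6]
append 0 → [3, 18, 7, 8, 6, 0]
sum = 42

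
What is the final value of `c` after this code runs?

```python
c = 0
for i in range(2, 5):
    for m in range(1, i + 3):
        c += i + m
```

93

i=2,m=1: c = 0+3 = 3
i=2,m=2: c = 3+4 = 7
i=2,m=3: c = 7+5 = 12
i=2,m=4: c = 12+6 = 18
i=3,m=1: c = 18+4 = 22
i=3,m=2: c = 22+5 = 27
i=3,m=3: c = 27+6 = 33
i=3,m=4: c = 33+7 = 40
i=3,m=5: c = 40+8 = 48
i=4,m=1: c = 48+5 = 53
i=4,m=2: c = 53+6 = 59
i=4,m=3: c = 59+7 = 66
i=4,m=4: c = 66+8 = 74
i=4,m=5: c = 74+9 = 83
i=4,m=6: c = 83+10 = 93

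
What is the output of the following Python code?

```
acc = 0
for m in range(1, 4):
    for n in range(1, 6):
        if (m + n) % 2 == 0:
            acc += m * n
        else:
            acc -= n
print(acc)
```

m=1,n=1: even sum, acc = 0+1 = 1
m=1,n=2: odd sum, acc = 1-2 = -1
m=1,n=3: even sum, acc = (-1)+3 = 2
m=1,n=4: odd sum, acc = 2-4 = -2
m=1,n=5: even sum, acc = (-2)+5 = 3
m=2,n=1: odd sum, acc = 3-1 = 2
m=2,n=2: even sum, acc = 2+4 = 6
m=2,n=3: odd sum, acc = 6-3 = 3
m=2,n=4: even sum, acc = 3+8 = 11
m=2,n=5: odd sum, acc = 11-5 = 6
m=3,n=1: even sum, acc = 6+3 = 9
m=3,n=2: odd sum, acc = 9-2 = 7
m=3,n=3: even sum, acc = 7+9 = 16
m=3,n=4: odd sum, acc = 16-4 = 12
m=3,n=5: even sum, acc = 12+15 = 27

27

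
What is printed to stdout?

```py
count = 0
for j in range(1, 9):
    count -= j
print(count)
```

j=1: count = 0-1 = -1
j=2: count = (-1)-2 = -3
j=3: count = (-3)-3 = -6
j=4: count = (-6)-4 = -10
j=5: count = (-10)-5 = -15
j=6: count = (-15)-6 = -21
j=7: count = (-21)-7 = -28
j=8: count = (-28)-8 = -36

-36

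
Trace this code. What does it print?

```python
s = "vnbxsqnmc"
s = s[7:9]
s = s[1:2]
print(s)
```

c

slice [7:9] → 'mc'
slice [1:2] → 'c'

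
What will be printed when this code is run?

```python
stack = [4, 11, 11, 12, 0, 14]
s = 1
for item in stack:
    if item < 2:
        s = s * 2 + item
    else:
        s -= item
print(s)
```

-88

item=4: not <2, s = 1-4 = -3
item=11: not <2, s = (-3)-11 = -14
item=11: not <2, s = (-14)-11 = -25
item=12: not <2, s = (-25)-12 = -37
item=0: <2, s = (-37)*2+0 = -74
item=14: not <2, s = (-74)-14 = -88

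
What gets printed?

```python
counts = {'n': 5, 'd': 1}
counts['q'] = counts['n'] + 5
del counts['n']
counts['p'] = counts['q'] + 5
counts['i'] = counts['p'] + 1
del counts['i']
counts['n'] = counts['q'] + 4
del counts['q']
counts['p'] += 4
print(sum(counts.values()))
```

counts['q'] = counts['n']+5 = 10 → {'n': 5, 'd': 1, 'q': 10}
del 'n' → {'d': 1, 'q': 10}
counts['p'] = counts['q']+5 = 15 → {'d': 1, 'q': 10, 'p': 15}
counts['i'] = counts['p']+1 = 16 → {'d': 1, 'q': 10, 'p': 15, 'i': 16}
del 'i' → {'d': 1, 'q': 10, 'p': 15}
counts['n'] = counts['q']+4 = 14 → {'d': 1, 'q': 10, 'p': 15, 'n': 14}
del 'q' → {'d': 1, 'p': 15, 'n': 14}
counts['p'] = 15+4 = 19 → {'d': 1, 'p': 19, 'n': 14}
sum of values = 34

34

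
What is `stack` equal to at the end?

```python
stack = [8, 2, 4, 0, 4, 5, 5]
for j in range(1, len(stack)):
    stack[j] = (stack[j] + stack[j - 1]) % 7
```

j=1: stack[1] = (2+8)%7 = 3 → [8, 3, 4, 0, 4, 5, 5]
j=2: stack[2] = (4+3)%7 = 0 → [8, 3, 0, 0, 4, 5, 5]
j=3: stack[3] = (0+0)%7 = 0 → [8, 3, 0, 0, 4, 5, 5]
j=4: stack[4] = (4+0)%7 = 4 → [8, 3, 0, 0, 4, 5, 5]
j=5: stack[5] = (5+4)%7 = 2 → [8, 3, 0, 0, 4, 2, 5]
j=6: stack[6] = (5+2)%7 = 0 → [8, 3, 0, 0, 4, 2, 0]

[8, 3, 0, 0, 4, 2, 0]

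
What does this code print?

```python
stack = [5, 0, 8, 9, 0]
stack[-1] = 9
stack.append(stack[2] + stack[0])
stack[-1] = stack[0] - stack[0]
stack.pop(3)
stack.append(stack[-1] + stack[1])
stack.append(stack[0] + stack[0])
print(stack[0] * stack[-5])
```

stack[-1] = 9 → [5, 0, 8, 9, 9]
append stack[2]+stack[0] = 8+5 = 13 → [5, 0, 8, 9, 9, 13]
stack[-1] = stack[0]-stack[0] = 5-5 = 0 → [5, 0, 8, 9, 9, 0]
pop(3) removes 9 → [5, 0, 8, 9, 0]
append stack[-1]+stack[1] = 0+0 = 0 → [5, 0, 8, 9, 0, 0]
append stack[0]+stack[0] = 5+5 = 10 → [5, 0, 8, 9, 0, 0, 10]
stack[0]*stack[-5] = 5*8 = 40

40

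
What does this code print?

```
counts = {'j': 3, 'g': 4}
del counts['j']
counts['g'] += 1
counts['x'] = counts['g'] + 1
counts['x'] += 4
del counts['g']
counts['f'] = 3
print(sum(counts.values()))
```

13

del 'j' → {'g': 4}
counts['g'] = 4+1 = 5 → {'g': 5}
counts['x'] = counts['g']+1 = 6 → {'g': 5, 'x': 6}
counts['x'] = 6+4 = 10 → {'g': 5, 'x': 10}
del 'g' → {'x': 10}
counts['f'] = 3 → {'x': 10, 'f': 3}
sum of values = 13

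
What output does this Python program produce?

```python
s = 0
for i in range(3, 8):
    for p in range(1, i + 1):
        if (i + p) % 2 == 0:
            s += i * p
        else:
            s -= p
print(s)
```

232

i=3,p=1: even sum, s = 0+3 = 3
i=3,p=2: odd sum, s = 3-2 = 1
i=3,p=3: even sum, s = 1+9 = 10
i=4,p=1: odd sum, s = 10-1 = 9
i=4,p=2: even sum, s = 9+8 = 17
i=4,p=3: odd sum, s = 17-3 = 14
i=4,p=4: even sum, s = 14+16 = 30
i=5,p=1: even sum, s = 30+5 = 35
i=5,p=2: odd sum, s = 35-2 = 33
i=5,p=3: even sum, s = 33+15 = 48
i=5,p=4: odd sum, s = 48-4 = 44
i=5,p=5: even sum, s = 44+25 = 69
i=6,p=1: odd sum, s = 69-1 = 68
i=6,p=2: even sum, s = 68+12 = 80
i=6,p=3: odd sum, s = 80-3 = 77
i=6,p=4: even sum, s = 77+24 = 101
i=6,p=5: odd sum, s = 101-5 = 96
i=6,p=6: even sum, s = 96+36 = 132
i=7,p=1: even sum, s = 132+7 = 139
i=7,p=2: odd sum, s = 139-2 = 137
i=7,p=3: even sum, s = 137+21 = 158
i=7,p=4: odd sum, s = 158-4 = 154
i=7,p=5: even sum, s = 154+35 = 189
i=7,p=6: odd sum, s = 189-6 = 183
i=7,p=7: even sum, s = 183+49 = 232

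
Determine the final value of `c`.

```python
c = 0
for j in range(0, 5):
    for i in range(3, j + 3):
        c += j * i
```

125

j=1,i=3: c = 0+3 = 3
j=2,i=3: c = 3+6 = 9
j=2,i=4: c = 9+8 = 17
j=3,i=3: c = 17+9 = 26
j=3,i=4: c = 26+12 = 38
j=3,i=5: c = 38+15 = 53
j=4,i=3: c = 53+12 = 65
j=4,i=4: c = 65+16 = 81
j=4,i=5: c = 81+20 = 101
j=4,i=6: c = 101+24 = 125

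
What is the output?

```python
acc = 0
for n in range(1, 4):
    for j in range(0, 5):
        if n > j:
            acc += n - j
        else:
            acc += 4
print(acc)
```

46

n=1,j=0: 1>0, acc = 0+1 = 1
n=1,j=1: not 1>1, acc = 1+4 = 5
n=1,j=2: not 1>2, acc = 5+4 = 9
n=1,j=3: not 1>3, acc = 9+4 = 13
n=1,j=4: not 1>4, acc = 13+4 = 17
n=2,j=0: 2>0, acc = 17+2 = 19
n=2,j=1: 2>1, acc = 19+1 = 20
n=2,j=2: not 2>2, acc = 20+4 = 24
n=2,j=3: not 2>3, acc = 24+4 = 28
n=2,j=4: not 2>4, acc = 28+4 = 32
n=3,j=0: 3>0, acc = 32+3 = 35
n=3,j=1: 3>1, acc = 35+2 = 37
n=3,j=2: 3>2, acc = 37+1 = 38
n=3,j=3: not 3>3, acc = 38+4 = 42
n=3,j=4: not 3>4, acc = 42+4 = 46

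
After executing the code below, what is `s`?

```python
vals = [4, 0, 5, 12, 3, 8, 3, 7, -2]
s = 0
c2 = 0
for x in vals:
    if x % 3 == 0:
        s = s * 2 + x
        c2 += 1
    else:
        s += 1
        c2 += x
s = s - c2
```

59

x=4: not %3==0, s = 0+1 = 1; c2=4
x=0: %3==0, s = 1*2+0 = 2; c2=5
x=5: not %3==0, s = 2+1 = 3; c2=10
x=12: %3==0, s = 3*2+12 = 18; c2=11
x=3: %3==0, s = 18*2+3 = 39; c2=12
x=8: not %3==0, s = 39+1 = 40; c2=20
x=3: %3==0, s = 40*2+3 = 83; c2=21
x=7: not %3==0, s = 83+1 = 84; c2=28
x=-2: not %3==0, s = 84+1 = 85; c2=26
s-c2 = 85-26 = 59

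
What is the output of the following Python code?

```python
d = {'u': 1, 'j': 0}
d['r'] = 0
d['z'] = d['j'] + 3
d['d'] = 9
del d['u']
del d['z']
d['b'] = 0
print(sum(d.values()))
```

9

d['r'] = 0 → {'u': 1, 'j': 0, 'r': 0}
d['z'] = d['j']+3 = 3 → {'u': 1, 'j': 0, 'r': 0, 'z': 3}
d['d'] = 9 → {'u': 1, 'j': 0, 'r': 0, 'z': 3, 'd': 9}
del 'u' → {'j': 0, 'r': 0, 'z': 3, 'd': 9}
del 'z' → {'j': 0, 'r': 0, 'd': 9}
d['b'] = 0 → {'j': 0, 'r': 0, 'd': 9, 'b': 0}
sum of values = 9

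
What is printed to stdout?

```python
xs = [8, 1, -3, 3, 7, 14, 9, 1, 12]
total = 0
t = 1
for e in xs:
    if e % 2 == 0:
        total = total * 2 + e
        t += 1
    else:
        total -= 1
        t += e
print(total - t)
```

e=8: even, total = 0*2+8 = 8; t=2
e=1: not even, total = 8-1 = 7; t=3
e=-3: not even, total = 7-1 = 6; t=0
e=3: not even, total = 6-1 = 5; t=3
e=7: not even, total = 5-1 = 4; t=10
e=14: even, total = 4*2+14 = 22; t=11
e=9: not even, total = 22-1 = 21; t=20
e=1: not even, total = 21-1 = 20; t=21
e=12: even, total = 20*2+12 = 52; t=22
total-t = 52-22 = 30

30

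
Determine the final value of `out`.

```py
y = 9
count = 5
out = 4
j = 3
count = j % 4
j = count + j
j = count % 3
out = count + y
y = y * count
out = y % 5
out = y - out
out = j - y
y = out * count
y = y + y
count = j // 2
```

-27

count = 3%4 = 3
j = 3+3 = 6
j = 3%3 = 0
out = 3+9 = 12
y = 9*3 = 27
out = 27%5 = 2
out = 27-2 = 25
out = 0-27 = -27
y = (-27)*3 = -81
y = (-81)+(-81) = -162
count = 0//2 = 0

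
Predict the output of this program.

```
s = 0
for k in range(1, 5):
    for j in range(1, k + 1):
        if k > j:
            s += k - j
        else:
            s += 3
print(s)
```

22

k=1,j=1: not 1>1, s = 0+3 = 3
k=2,j=1: 2>1, s = 3+1 = 4
k=2,j=2: not 2>2, s = 4+3 = 7
k=3,j=1: 3>1, s = 7+2 = 9
k=3,j=2: 3>2, s = 9+1 = 10
k=3,j=3: not 3>3, s = 10+3 = 13
k=4,j=1: 4>1, s = 13+3 = 16
k=4,j=2: 4>2, s = 16+2 = 18
k=4,j=3: 4>3, s = 18+1 = 19
k=4,j=4: not 4>4, s = 19+3 = 22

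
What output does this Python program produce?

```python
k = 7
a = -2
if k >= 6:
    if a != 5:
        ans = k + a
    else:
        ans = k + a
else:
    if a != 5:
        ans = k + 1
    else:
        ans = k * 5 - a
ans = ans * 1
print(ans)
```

5

k=7, a=-2
k >= 6 is True; a != 5 is True
→ ans = k + a = 5
ans = 5*1 = 5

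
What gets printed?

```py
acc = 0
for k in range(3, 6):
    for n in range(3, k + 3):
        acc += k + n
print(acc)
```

k=3,n=3: acc = 0+6 = 6
k=3,n=4: acc = 6+7 = 13
k=3,n=5: acc = 13+8 = 21
k=4,n=3: acc = 21+7 = 28
k=4,n=4: acc = 28+8 = 36
k=4,n=5: acc = 36+9 = 45
k=4,n=6: acc = 45+10 = 55
k=5,n=3: acc = 55+8 = 63
k=5,n=4: acc = 63+9 = 72
k=5,n=5: acc = 72+10 = 82
k=5,n=6: acc = 82+11 = 93
k=5,n=7: acc = 93+12 = 105

105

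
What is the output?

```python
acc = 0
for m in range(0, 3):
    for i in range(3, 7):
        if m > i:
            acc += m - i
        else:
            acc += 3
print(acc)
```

m=0,i=3: not 0>3, acc = 0+3 = 3
m=0,i=4: not 0>4, acc = 3+3 = 6
m=0,i=5: not 0>5, acc = 6+3 = 9
m=0,i=6: not 0>6, acc = 9+3 = 12
m=1,i=3: not 1>3, acc = 12+3 = 15
m=1,i=4: not 1>4, acc = 15+3 = 18
m=1,i=5: not 1>5, acc = 18+3 = 21
m=1,i=6: not 1>6, acc = 21+3 = 24
m=2,i=3: not 2>3, acc = 24+3 = 27
m=2,i=4: not 2>4, acc = 27+3 = 30
m=2,i=5: not 2>5, acc = 30+3 = 33
m=2,i=6: not 2>6, acc = 33+3 = 36

36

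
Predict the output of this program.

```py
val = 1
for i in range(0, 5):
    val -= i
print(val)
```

-9

i=0: val = 1-0 = 1
i=1: val = 1-1 = 0
i=2: val = 0-2 = -2
i=3: val = (-2)-3 = -5
i=4: val = (-5)-4 = -9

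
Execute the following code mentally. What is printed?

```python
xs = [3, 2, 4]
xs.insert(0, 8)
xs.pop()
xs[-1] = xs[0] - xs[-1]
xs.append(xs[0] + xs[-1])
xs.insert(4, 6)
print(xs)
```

[8, 3, 6, 14, 6]

insert 8 at 0 → [8, 3, 2, 4]
pop() removes 4 → [8, 3, 2]
xs[-1] = xs[0]-xs[-1] = 8-2 = 6 → [8, 3, 6]
append xs[0]+xs[-1] = 8+6 = 14 → [8, 3, 6, 14]
insert 6 at 4 → [8, 3, 6, 14, 6]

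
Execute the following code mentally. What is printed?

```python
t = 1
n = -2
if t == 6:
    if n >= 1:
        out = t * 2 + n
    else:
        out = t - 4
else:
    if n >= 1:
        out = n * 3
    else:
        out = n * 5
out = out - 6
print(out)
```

-16

t=1, n=-2
t == 6 is False; n >= 1 is False
→ out = n * 5 = -10
out = (-10)-6 = -16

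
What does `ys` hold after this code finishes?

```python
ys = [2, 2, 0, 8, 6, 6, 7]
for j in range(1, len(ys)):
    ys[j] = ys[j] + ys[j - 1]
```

[2, 4, 4, 12, 18, 24, 31]

j=1: ys[1] = 2+2 = 4 → [2, 4, 0, 8, 6, 6, 7]
j=2: ys[2] = 0+4 = 4 → [2, 4, 4, 8, 6, 6, 7]
j=3: ys[3] = 8+4 = 12 → [2, 4, 4, 12, 6, 6, 7]
j=4: ys[4] = 6+12 = 18 → [2, 4, 4, 12, 18, 6, 7]
j=5: ys[5] = 6+18 = 24 → [2, 4, 4, 12, 18, 24, 7]
j=6: ys[6] = 7+24 = 31 → [2, 4, 4, 12, 18, 24, 31]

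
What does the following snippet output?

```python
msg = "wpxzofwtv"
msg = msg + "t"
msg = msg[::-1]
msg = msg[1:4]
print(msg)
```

+ 't' → 'wpxzofwtvt'
reverse → 'tvtwfozxpw'
slice [1:4] → 'vtw'

vtw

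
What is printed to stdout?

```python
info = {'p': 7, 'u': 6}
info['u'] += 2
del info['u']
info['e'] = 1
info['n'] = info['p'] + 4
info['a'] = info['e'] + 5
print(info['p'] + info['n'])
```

info['u'] = 6+2 = 8 → {'p': 7, 'u': 8}
del 'u' → {'p': 7}
info['e'] = 1 → {'p': 7, 'e': 1}
info['n'] = info['p']+4 = 11 → {'p': 7, 'e': 1, 'n': 11}
info['a'] = info['e']+5 = 6 → {'p': 7, 'e': 1, 'n': 11, 'a': 6}
info['p']+info['n'] = 7+11 = 18

18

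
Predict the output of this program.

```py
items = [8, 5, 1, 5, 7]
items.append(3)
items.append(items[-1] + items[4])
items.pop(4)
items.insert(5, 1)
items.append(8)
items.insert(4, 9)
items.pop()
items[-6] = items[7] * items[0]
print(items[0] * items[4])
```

72

append 3 → [8, 5, 1, 5, 7, 3]
append items[-1]+items[4] = 3+7 = 10 → [8, 5, 1, 5, 7, 3, 10]
pop(4) removes 7 → [8, 5, 1, 5, 3, 10]
insert 1 at 5 → [8, 5, 1, 5, 3, 1, 10]
append 8 → [8, 5, 1, 5, 3, 1, 10, 8]
insert 9 at 4 → [8, 5, 1, 5, 9, 3, 1, 10, 8]
pop() removes 8 → [8, 5, 1, 5, 9, 3, 1, 10]
items[-6] = items[7]*items[0] = 10*8 = 80 → [8, 5, 80, 5, 9, 3, 1, 10]
items[0]*items[4] = 8*9 = 72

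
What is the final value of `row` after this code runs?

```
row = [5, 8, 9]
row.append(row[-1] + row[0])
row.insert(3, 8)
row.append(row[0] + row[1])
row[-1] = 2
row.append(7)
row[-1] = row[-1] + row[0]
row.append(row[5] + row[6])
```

[5, 8, 9, 8, 14, 2, 12, 14]

append row[-1]+row[0] = 9+5 = 14 → [5, 8, 9, 14]
insert 8 at 3 → [5, 8, 9, 8, 14]
append row[0]+row[1] = 5+8 = 13 → [5, 8, 9, 8, 14, 13]
row[-1] = 2 → [5, 8, 9, 8, 14, 2]
append 7 → [5, 8, 9, 8, 14, 2, 7]
row[-1] = row[-1]+row[0] = 7+5 = 12 → [5, 8, 9, 8, 14, 2, 12]
append row[5]+row[6] = 2+12 = 14 → [5, 8, 9, 8, 14, 2, 12, 14]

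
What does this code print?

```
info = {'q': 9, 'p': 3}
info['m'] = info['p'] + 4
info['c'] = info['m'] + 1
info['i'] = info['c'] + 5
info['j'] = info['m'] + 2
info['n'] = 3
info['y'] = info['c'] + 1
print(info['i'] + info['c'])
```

21

info['m'] = info['p']+4 = 7 → {'q': 9, 'p': 3, 'm': 7}
info['c'] = info['m']+1 = 8 → {'q': 9, 'p': 3, 'm': 7, 'c': 8}
info['i'] = info['c']+5 = 13 → {'q': 9, 'p': 3, 'm': 7, 'c': 8, 'i': 13}
info['j'] = info['m']+2 = 9 → {'q': 9, 'p': 3, 'm': 7, 'c': 8, 'i': 13, 'j': 9}
info['n'] = 3 → {'q': 9, 'p': 3, 'm': 7, 'c': 8, 'i': 13, 'j': 9, 'n': 3}
info['y'] = info['c']+1 = 9 → {'q': 9, 'p': 3, 'm': 7, 'c': 8, 'i': 13, 'j': 9, 'n': 3, 'y': 9}
info['i']+info['c'] = 13+8 = 21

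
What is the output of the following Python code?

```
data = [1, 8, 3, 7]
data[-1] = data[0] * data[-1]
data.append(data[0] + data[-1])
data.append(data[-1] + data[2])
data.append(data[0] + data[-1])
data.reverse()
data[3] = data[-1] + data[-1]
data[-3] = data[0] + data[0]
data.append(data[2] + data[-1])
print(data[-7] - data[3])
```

9

data[-1] = data[0]*data[-1] = 1*7 = 7 → [1, 8, 3, 7]
append data[0]+data[-1] = 1+7 = 8 → [1, 8, 3, 7, 8]
append data[-1]+data[2] = 8+3 = 11 → [1, 8, 3, 7, 8, 11]
append data[0]+data[-1] = 1+11 = 12 → [1, 8, 3, 7, 8, 11, 12]
reverse → [12, 11, 8, 7, 3, 8, 1]
data[3] = data[-1]+data[-1] = 1+1 = 2 → [12, 11, 8, 2, 3, 8, 1]
data[-3] = data[0]+data[0] = 12+12 = 24 → [12, 11, 8, 2, 24, 8, 1]
append data[2]+data[-1] = 8+1 = 9 → [12, 11, 8, 2, 24, 8, 1, 9]
data[-7]-data[3] = 11-2 = 9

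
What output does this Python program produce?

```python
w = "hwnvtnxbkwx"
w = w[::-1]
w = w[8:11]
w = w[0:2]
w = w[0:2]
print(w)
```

nw

reverse → 'xwkbxntvnwh'
slice [8:11] → 'nwh'
slice [0:2] → 'nw'
slice [0:2] → 'nw'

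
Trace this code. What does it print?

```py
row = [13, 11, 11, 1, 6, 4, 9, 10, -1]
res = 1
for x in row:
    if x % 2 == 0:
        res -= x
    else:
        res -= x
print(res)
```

x=13: not even, res = 1-13 = -12
x=11: not even, res = (-12)-11 = -23
x=11: not even, res = (-23)-11 = -34
x=1: not even, res = (-34)-1 = -35
x=6: even, res = (-35)-6 = -41
x=4: even, res = (-41)-4 = -45
x=9: not even, res = (-45)-9 = -54
x=10: even, res = (-54)-10 = -64
x=-1: not even, res = (-64)-(-1) = -63

-63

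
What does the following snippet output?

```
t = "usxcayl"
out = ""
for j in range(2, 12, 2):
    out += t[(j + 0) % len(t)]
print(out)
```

xalsc

j=2: add t[2]='x' → 'x'
j=4: add t[4]='a' → 'xa'
j=6: add t[6]='l' → 'xal'
j=8: add t[1]='s' → 'xals'
j=10: add t[3]='c' → 'xalsc'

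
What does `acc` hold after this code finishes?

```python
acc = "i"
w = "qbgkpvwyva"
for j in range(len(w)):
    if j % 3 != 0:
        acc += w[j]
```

j=0: skip
j=1: add 'b' → 'ib'
j=2: add 'g' → 'ibg'
j=3: skip
j=4: add 'p' → 'ibgp'
j=5: add 'v' → 'ibgpv'
j=6: skip
j=7: add 'y' → 'ibgpvy'
j=8: add 'v' → 'ibgpvyv'
j=9: skip

'ibgpvyv'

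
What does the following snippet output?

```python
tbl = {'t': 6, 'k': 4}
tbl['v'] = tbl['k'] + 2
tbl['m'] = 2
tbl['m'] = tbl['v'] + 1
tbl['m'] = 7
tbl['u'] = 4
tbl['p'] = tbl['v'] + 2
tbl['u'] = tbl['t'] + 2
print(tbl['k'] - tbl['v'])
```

tbl['v'] = tbl['k']+2 = 6 → {'t': 6, 'k': 4, 'v': 6}
tbl['m'] = 2 → {'t': 6, 'k': 4, 'v': 6, 'm': 2}
tbl['m'] = tbl['v']+1 = 7 → {'t': 6, 'k': 4, 'v': 6, 'm': 7}
tbl['m'] = 7 → {'t': 6, 'k': 4, 'v': 6, 'm': 7}
tbl['u'] = 4 → {'t': 6, 'k': 4, 'v': 6, 'm': 7, 'u': 4}
tbl['p'] = tbl['v']+2 = 8 → {'t': 6, 'k': 4, 'v': 6, 'm': 7, 'u': 4, 'p': 8}
tbl['u'] = tbl['t']+2 = 8 → {'t': 6, 'k': 4, 'v': 6, 'm': 7, 'u': 8, 'p': 8}
tbl['k']-tbl['v'] = 4-6 = -2

-2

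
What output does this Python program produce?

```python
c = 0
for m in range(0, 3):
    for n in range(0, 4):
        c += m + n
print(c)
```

30

m=0,n=0: c = 0+0 = 0
m=0,n=1: c = 0+1 = 1
m=0,n=2: c = 1+2 = 3
m=0,n=3: c = 3+3 = 6
m=1,n=0: c = 6+1 = 7
m=1,n=1: c = 7+2 = 9
m=1,n=2: c = 9+3 = 12
m=1,n=3: c = 12+4 = 16
m=2,n=0: c = 16+2 = 18
m=2,n=1: c = 18+3 = 21
m=2,n=2: c = 21+4 = 25
m=2,n=3: c = 25+5 = 30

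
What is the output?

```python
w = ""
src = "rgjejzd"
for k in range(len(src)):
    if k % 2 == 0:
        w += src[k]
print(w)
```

k=0: add 'r' → 'r'
k=1: skip
k=2: add 'j' → 'rj'
k=3: skip
k=4: add 'j' → 'rjj'
k=5: skip
k=6: add 'd' → 'rjjd'

rjjd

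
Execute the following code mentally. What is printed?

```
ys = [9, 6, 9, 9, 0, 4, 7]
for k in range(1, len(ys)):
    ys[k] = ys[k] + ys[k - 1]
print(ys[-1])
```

k=1: ys[1] = 6+9 = 15 → [9, 15, 9, 9, 0, 4, 7]
k=2: ys[2] = 9+15 = 24 → [9, 15, 24, 9, 0, 4, 7]
k=3: ys[3] = 9+24 = 33 → [9, 15, 24, 33, 0, 4, 7]
k=4: ys[4] = 0+33 = 33 → [9, 15, 24, 33, 33, 4, 7]
k=5: ys[5] = 4+33 = 37 → [9, 15, 24, 33, 33, 37, 7]
k=6: ys[6] = 7+37 = 44 → [9, 15, 24, 33, 33, 37, 44]

44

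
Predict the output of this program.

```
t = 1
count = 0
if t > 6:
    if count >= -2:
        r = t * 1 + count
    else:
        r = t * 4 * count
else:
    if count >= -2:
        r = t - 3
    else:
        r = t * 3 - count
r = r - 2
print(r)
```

t=1, count=0
t > 6 is False; count >= -2 is True
→ r = t - 3 = -2
r = (-2)-2 = -4

-4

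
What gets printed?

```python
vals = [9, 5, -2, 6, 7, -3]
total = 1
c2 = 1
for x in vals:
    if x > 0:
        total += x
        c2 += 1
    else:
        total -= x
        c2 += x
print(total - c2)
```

33

x=9: >0, total = 1+9 = 10; c2=2
x=5: >0, total = 10+5 = 15; c2=3
x=-2: not >0, total = 15-(-2) = 17; c2=1
x=6: >0, total = 17+6 = 23; c2=2
x=7: >0, total = 23+7 = 30; c2=3
x=-3: not >0, total = 30-(-3) = 33; c2=0
total-c2 = 33-0 = 33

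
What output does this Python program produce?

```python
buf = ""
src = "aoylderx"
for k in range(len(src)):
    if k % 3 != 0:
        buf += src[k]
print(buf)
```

k=0: skip
k=1: add 'o' → 'o'
k=2: add 'y' → 'oy'
k=3: skip
k=4: add 'd' → 'oyd'
k=5: add 'e' → 'oyde'
k=6: skip
k=7: add 'x' → 'oydex'

oydex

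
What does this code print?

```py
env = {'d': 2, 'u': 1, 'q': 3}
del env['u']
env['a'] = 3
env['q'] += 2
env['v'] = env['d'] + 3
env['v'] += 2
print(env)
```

del 'u' → {'d': 2, 'q': 3}
env['a'] = 3 → {'d': 2, 'q': 3, 'a': 3}
env['q'] = 3+2 = 5 → {'d': 2, 'q': 5, 'a': 3}
env['v'] = env['d']+3 = 5 → {'d': 2, 'q': 5, 'a': 3, 'v': 5}
env['v'] = 5+2 = 7 → {'d': 2, 'q': 5, 'a': 3, 'v': 7}

{'d': 2, 'q': 5, 'a': 3, 'v': 7}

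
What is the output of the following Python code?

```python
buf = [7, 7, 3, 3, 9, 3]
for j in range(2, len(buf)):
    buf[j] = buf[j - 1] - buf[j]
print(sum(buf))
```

j=2: buf[2] = 7-3 = 4 → [7, 7, 4, 3, 9, 3]
j=3: buf[3] = 4-3 = 1 → [7, 7, 4, 1, 9, 3]
j=4: buf[4] = 1-9 = -8 → [7, 7, 4, 1, -8, 3]
j=5: buf[5] = (-8)-3 = -11 → [7, 7, 4, 1, -8, -11]
sum = 0

0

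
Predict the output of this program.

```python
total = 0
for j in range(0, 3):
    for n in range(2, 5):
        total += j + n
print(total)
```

36

j=0,n=2: total = 0+2 = 2
j=0,n=3: total = 2+3 = 5
j=0,n=4: total = 5+4 = 9
j=1,n=2: total = 9+3 = 12
j=1,n=3: total = 12+4 = 16
j=1,n=4: total = 16+5 = 21
j=2,n=2: total = 21+4 = 25
j=2,n=3: total = 25+5 = 30
j=2,n=4: total = 30+6 = 36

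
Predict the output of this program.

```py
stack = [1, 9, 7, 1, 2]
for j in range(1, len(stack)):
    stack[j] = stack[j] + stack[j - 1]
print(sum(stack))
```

j=1: stack[1] = 9+1 = 10 → [1, 10, 7, 1, 2]
j=2: stack[2] = 7+10 = 17 → [1, 10, 17, 1, 2]
j=3: stack[3] = 1+17 = 18 → [1, 10, 17, 18, 2]
j=4: stack[4] = 2+18 = 20 → [1, 10, 17, 18, 20]
sum = 66

66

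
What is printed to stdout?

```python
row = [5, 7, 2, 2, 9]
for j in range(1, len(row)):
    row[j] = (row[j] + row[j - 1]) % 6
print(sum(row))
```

12

j=1: row[1] = (7+5)%6 = 0 → [5, 0, 2, 2, 9]
j=2: row[2] = (2+0)%6 = 2 → [5, 0, 2, 2, 9]
j=3: row[3] = (2+2)%6 = 4 → [5, 0, 2, 4, 9]
j=4: row[4] = (9+4)%6 = 1 → [5, 0, 2, 4, 1]
sum = 12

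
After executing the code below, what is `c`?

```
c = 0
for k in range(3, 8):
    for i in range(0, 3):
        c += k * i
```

75

k=3,i=0: c = 0+0 = 0
k=3,i=1: c = 0+3 = 3
k=3,i=2: c = 3+6 = 9
k=4,i=0: c = 9+0 = 9
k=4,i=1: c = 9+4 = 13
k=4,i=2: c = 13+8 = 21
k=5,i=0: c = 21+0 = 21
k=5,i=1: c = 21+5 = 26
k=5,i=2: c = 26+10 = 36
k=6,i=0: c = 36+0 = 36
k=6,i=1: c = 36+6 = 42
k=6,i=2: c = 42+12 = 54
k=7,i=0: c = 54+0 = 54
k=7,i=1: c = 54+7 = 61
k=7,i=2: c = 61+14 = 75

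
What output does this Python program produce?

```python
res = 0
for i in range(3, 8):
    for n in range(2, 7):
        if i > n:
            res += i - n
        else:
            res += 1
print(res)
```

45

i=3,n=2: 3>2, res = 0+1 = 1
i=3,n=3: not 3>3, res = 1+1 = 2
i=3,n=4: not 3>4, res = 2+1 = 3
i=3,n=5: not 3>5, res = 3+1 = 4
i=3,n=6: not 3>6, res = 4+1 = 5
i=4,n=2: 4>2, res = 5+2 = 7
i=4,n=3: 4>3, res = 7+1 = 8
i=4,n=4: not 4>4, res = 8+1 = 9
i=4,n=5: not 4>5, res = 9+1 = 10
i=4,n=6: not 4>6, res = 10+1 = 11
i=5,n=2: 5>2, res = 11+3 = 14
i=5,n=3: 5>3, res = 14+2 = 16
i=5,n=4: 5>4, res = 16+1 = 17
i=5,n=5: not 5>5, res = 17+1 = 18
i=5,n=6: not 5>6, res = 18+1 = 19
i=6,n=2: 6>2, res = 19+4 = 23
i=6,n=3: 6>3, res = 23+3 = 26
i=6,n=4: 6>4, res = 26+2 = 28
i=6,n=5: 6>5, res = 28+1 = 29
i=6,n=6: not 6>6, res = 29+1 = 30
i=7,n=2: 7>2, res = 30+5 = 35
i=7,n=3: 7>3, res = 35+4 = 39
i=7,n=4: 7>4, res = 39+3 = 42
i=7,n=5: 7>5, res = 42+2 = 44
i=7,n=6: 7>6, res = 44+1 = 45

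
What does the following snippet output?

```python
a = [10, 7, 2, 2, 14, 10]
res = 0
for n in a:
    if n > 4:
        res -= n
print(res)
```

-41

n=10: >4, res = 0-10 = -10
n=7: >4, res = (-10)-7 = -17
n=2: not >4
n=2: not >4
n=14: >4, res = (-17)-14 = -31
n=10: >4, res = (-31)-10 = -41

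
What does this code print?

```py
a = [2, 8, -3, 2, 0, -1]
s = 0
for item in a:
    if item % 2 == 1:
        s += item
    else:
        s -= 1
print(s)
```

item=2: not odd, s = 0-1 = -1
item=8: not odd, s = (-1)-1 = -2
item=-3: odd, s = (-2)+(-3) = -5
item=2: not odd, s = (-5)-1 = -6
item=0: not odd, s = (-6)-1 = -7
item=-1: odd, s = (-7)+(-1) = -8

-8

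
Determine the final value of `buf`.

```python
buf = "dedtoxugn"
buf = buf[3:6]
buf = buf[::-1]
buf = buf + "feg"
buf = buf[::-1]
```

slice [3:6] → 'tox'
reverse → 'xot'
+ 'feg' → 'xotfeg'
reverse → 'geftox'

'geftox'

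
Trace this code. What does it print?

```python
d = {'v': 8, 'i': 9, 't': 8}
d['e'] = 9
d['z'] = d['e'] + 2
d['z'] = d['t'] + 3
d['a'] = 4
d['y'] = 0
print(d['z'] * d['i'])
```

d['e'] = 9 → {'v': 8, 'i': 9, 't': 8, 'e': 9}
d['z'] = d['e']+2 = 11 → {'v': 8, 'i': 9, 't': 8, 'e': 9, 'z': 11}
d['z'] = d['t']+3 = 11 → {'v': 8, 'i': 9, 't': 8, 'e': 9, 'z': 11}
d['a'] = 4 → {'v': 8, 'i': 9, 't': 8, 'e': 9, 'z': 11, 'a': 4}
d['y'] = 0 → {'v': 8, 'i': 9, 't': 8, 'e': 9, 'z': 11, 'a': 4, 'y': 0}
d['z']*d['i'] = 11*9 = 99

99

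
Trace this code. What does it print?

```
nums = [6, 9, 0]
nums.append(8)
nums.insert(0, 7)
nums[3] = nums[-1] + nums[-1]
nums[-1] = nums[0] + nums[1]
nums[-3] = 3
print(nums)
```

[7, 6, 3, 16, 13]

append 8 → [6, 9, 0, 8]
insert 7 at 0 → [7, 6, 9, 0, 8]
nums[3] = nums[-1]+nums[-1] = 8+8 = 16 → [7, 6, 9, 16, 8]
nums[-1] = nums[0]+nums[1] = 7+6 = 13 → [7, 6, 9, 16, 13]
nums[-3] = 3 → [7, 6, 3, 16, 13]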